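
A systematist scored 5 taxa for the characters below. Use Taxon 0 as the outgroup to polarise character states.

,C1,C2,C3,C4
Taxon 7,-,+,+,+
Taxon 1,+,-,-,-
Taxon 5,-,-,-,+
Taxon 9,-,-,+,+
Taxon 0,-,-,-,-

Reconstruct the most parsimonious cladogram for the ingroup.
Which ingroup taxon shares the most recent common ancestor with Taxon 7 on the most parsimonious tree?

The outgroup has state '-' for every character, so '+' is the derived state throughout.
C1 (derived state '+') is unique to Taxon 1 (autapomorphy; uninformative for grouping).
C2: derived state '+' in Taxon 7 only — an autapomorphy, so it tells us nothing about relationships among taxa.
Only Taxon 7 and Taxon 9 show the derived state '+' for C3, supporting them as a clade.
C4 (derived state '+') is shared by Taxon 5, Taxon 7, and Taxon 9 — a synapomorphy uniting that clade.
Most parsimonious ingroup topology: ((Taxon 5,(Taxon 7,Taxon 9)),Taxon 1).
Taxon 7 and Taxon 9 form a cherry on this tree, so they are sister taxa.

Taxon 9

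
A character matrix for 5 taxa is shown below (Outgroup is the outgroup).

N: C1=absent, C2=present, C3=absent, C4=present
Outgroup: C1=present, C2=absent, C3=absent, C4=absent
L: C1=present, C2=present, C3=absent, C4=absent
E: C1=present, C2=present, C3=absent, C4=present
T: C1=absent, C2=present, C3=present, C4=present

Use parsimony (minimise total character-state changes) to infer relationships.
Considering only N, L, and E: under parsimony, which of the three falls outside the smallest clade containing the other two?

Character polarity is set by the outgroup: the derived state is whichever differs from the outgroup's state, so for C1 the derived state is 'absent', and for the remaining characters it is 'present'.
C1: derived state 'absent' in N and T only — synapomorphy for {N, T}.
C2 (derived state 'present') is shared by all ingroup taxa — unites the whole ingroup.
C3 (derived state 'present') is unique to T (autapomorphy; uninformative for grouping).
C4 (derived state 'present') is shared by E, N, and T — a synapomorphy uniting that clade.
Most parsimonious ingroup topology: (((N,T),E),L).
E and N share a more recent common ancestor with each other than either does with L, so L is the least closely related of the three.

L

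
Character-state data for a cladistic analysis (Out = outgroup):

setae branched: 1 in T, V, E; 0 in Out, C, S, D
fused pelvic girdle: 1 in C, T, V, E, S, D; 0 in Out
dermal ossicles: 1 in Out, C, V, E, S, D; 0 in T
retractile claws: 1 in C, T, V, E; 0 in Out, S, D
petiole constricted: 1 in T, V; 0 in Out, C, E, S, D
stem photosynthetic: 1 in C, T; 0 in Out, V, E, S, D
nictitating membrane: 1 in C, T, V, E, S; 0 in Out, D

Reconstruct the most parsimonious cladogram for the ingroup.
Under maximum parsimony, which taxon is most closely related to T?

V

Character polarity is set by the outgroup: the derived state is whichever differs from the outgroup's state, so for dermal ossicles the derived state is '0', and for the remaining characters it is '1'.
setae branched: derived state '1' in E, T, and V only — synapomorphy for {E, T, V}.
fused pelvic girdle (derived state '1') is shared by all ingroup taxa — unites the whole ingroup.
dermal ossicles: derived state '0' in T only — an autapomorphy, so it tells us nothing about relationships among taxa.
retractile claws: derived state '1' in C, E, T, and V only — synapomorphy for {C, E, T, V}.
petiole constricted (derived state '1') is shared by T and V — a synapomorphy uniting that clade.
stem photosynthetic (state '1') occurs in C and T but conflicts with the nesting implied by the other characters — most parsimoniously interpreted as homoplasy.
nictitating membrane (derived state '1') is shared by C, E, S, T, and V — a synapomorphy uniting that clade.
Most parsimonious ingroup topology: (((C,((T,V),E)),S),D).
T and V form a cherry on this tree, so they are sister taxa.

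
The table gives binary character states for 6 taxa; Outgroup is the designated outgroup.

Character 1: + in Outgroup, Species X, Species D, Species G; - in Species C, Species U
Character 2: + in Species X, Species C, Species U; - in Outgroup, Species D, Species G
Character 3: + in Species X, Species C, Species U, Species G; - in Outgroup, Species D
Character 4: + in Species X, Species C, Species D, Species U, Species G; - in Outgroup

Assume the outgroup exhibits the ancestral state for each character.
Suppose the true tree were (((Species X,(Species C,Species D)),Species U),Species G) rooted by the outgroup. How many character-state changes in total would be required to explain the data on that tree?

7

Map each character onto (((Species X,(Species C,Species D)),Species U),Species G) (rooted by Outgroup) and count the minimum state changes it requires (Fitch parsimony):
Character 1: 2; Character 2: 2; Character 3: 2; Character 4: 1.
Total tree length = 7.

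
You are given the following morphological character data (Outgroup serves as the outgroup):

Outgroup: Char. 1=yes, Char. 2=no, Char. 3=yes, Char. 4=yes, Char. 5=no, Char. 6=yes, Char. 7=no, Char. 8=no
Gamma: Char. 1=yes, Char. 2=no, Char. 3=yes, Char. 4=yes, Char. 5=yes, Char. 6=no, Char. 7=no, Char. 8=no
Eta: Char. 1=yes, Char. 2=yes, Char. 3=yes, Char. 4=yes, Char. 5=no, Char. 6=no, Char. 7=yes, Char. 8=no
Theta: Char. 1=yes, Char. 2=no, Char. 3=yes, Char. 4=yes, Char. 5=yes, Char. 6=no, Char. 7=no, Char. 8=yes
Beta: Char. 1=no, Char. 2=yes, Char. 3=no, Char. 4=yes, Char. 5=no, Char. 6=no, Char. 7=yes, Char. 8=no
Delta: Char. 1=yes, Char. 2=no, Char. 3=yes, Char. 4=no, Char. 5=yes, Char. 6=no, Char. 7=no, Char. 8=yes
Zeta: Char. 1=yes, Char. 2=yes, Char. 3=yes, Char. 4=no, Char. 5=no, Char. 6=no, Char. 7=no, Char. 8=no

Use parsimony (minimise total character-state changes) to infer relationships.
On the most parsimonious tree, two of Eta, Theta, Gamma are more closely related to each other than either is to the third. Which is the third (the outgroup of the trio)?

Eta

Character polarity is set by the outgroup: the derived state is whichever differs from the outgroup's state, so for Char. 1, Char. 3, Char. 4, Char. 6 the derived state is 'no', and for the remaining characters it is 'yes'.
Char. 1: derived state 'no' in Beta only — an autapomorphy, so it tells us nothing about relationships among taxa.
Only Beta, Eta, and Zeta show the derived state 'yes' for Char. 2, supporting them as a clade.
Char. 3 (derived state 'no') is unique to Beta (autapomorphy; uninformative for grouping).
Char. 4 (state 'no') occurs in Delta and Zeta but conflicts with the nesting implied by the other characters — most parsimoniously interpreted as homoplasy.
Only Delta, Gamma, and Theta show the derived state 'yes' for Char. 5, supporting them as a clade.
Char. 6 (derived state 'no') is shared by all ingroup taxa — unites the whole ingroup.
Only Beta and Eta show the derived state 'yes' for Char. 7, supporting them as a clade.
Char. 8: derived state 'yes' in Delta and Theta only — synapomorphy for {Delta, Theta}.
Most parsimonious ingroup topology: ((Gamma,(Theta,Delta)),((Eta,Beta),Zeta)).
Gamma and Theta share a more recent common ancestor with each other than either does with Eta, so Eta is the least closely related of the three.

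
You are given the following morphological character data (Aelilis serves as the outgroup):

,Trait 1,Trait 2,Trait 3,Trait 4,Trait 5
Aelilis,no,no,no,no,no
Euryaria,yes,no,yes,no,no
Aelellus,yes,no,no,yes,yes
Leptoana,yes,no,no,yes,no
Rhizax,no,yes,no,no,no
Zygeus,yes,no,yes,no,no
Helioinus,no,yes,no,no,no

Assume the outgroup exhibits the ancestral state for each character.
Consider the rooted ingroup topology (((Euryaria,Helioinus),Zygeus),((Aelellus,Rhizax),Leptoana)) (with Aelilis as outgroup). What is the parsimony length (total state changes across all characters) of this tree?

10

Map each character onto (((Euryaria,Helioinus),Zygeus),((Aelellus,Rhizax),Leptoana)) (rooted by Aelilis) and count the minimum state changes it requires (Fitch parsimony):
Trait 1: 3; Trait 2: 2; Trait 3: 2; Trait 4: 2; Trait 5: 1.
Total tree length = 10.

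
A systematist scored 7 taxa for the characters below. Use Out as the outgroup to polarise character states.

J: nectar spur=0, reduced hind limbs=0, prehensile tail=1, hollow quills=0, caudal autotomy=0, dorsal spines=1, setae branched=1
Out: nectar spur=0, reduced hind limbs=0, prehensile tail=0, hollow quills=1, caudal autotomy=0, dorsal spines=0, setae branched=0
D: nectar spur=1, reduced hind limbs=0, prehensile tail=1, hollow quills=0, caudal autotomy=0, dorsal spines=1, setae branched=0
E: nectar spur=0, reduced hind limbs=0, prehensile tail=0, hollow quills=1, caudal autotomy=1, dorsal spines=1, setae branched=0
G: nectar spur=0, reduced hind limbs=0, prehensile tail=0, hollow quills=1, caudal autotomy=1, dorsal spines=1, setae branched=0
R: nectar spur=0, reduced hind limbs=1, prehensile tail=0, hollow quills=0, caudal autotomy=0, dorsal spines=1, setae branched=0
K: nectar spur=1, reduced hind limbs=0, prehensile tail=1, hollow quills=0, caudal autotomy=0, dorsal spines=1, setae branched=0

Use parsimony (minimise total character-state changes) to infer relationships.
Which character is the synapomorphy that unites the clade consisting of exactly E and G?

caudal autotomy

Character polarity is set by the outgroup: the derived state is whichever differs from the outgroup's state, so for hollow quills the derived state is '0', and for the remaining characters it is '1'.
Only D and K show the derived state '1' for nectar spur, supporting them as a clade.
reduced hind limbs (derived state '1') is unique to R (autapomorphy; uninformative for grouping).
prehensile tail (derived state '1') is shared by D, J, and K — a synapomorphy uniting that clade.
hollow quills: derived state '0' in D, J, K, and R only — synapomorphy for {D, J, K, R}.
caudal autotomy (derived state '1') is shared by E and G — a synapomorphy uniting that clade.
dorsal spines (derived state '1') is shared by all ingroup taxa — unites the whole ingroup.
setae branched (derived state '1') is unique to J (autapomorphy; uninformative for grouping).
Most parsimonious ingroup topology: ((((D,K),J),R),(E,G)).
The clade {E, G} is supported by caudal autotomy: its derived state '1' occurs in exactly those taxa and in no other taxon (including the outgroup).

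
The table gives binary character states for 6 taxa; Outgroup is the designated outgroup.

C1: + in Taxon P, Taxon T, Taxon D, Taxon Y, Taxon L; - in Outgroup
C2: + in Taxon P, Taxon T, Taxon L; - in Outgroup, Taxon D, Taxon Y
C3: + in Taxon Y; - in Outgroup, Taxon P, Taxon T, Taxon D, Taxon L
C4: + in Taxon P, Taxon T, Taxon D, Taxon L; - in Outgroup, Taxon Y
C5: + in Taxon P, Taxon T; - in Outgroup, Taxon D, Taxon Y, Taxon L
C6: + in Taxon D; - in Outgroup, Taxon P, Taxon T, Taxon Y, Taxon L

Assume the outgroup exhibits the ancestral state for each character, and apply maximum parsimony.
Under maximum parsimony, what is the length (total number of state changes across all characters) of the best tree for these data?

The outgroup has state '-' for every character, so '+' is the derived state throughout.
All ingroup taxa share the derived state '+' for C1; it defines the ingroup but does not resolve relationships within it.
C2: derived state '+' in Taxon L, Taxon P, and Taxon T only — synapomorphy for {Taxon L, Taxon P, Taxon T}.
C3: derived state '+' in Taxon Y only — an autapomorphy, so it tells us nothing about relationships among taxa.
C4: derived state '+' in Taxon D, Taxon L, Taxon P, and Taxon T only — synapomorphy for {Taxon D, Taxon L, Taxon P, Taxon T}.
C5 (derived state '+') is shared by Taxon P and Taxon T — a synapomorphy uniting that clade.
C6 (derived state '+') is unique to Taxon D (autapomorphy; uninformative for grouping).
Most parsimonious ingroup topology: ((((Taxon P,Taxon T),Taxon L),Taxon D),Taxon Y).
Changes per character on this tree: C1: 1; C2: 1; C3: 1; C4: 1; C5: 1; C6: 1.
Total = 6.

6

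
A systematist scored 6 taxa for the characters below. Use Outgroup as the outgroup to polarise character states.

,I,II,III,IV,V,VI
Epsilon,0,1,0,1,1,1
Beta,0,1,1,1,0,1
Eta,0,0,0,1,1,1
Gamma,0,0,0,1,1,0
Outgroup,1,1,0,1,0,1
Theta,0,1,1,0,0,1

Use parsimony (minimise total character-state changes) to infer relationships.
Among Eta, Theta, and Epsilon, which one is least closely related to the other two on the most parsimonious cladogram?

Character polarity is set by the outgroup: the derived state is whichever differs from the outgroup's state, so for I, II, IV, VI the derived state is '0', and for the remaining characters it is '1'.
I (derived state '0') is shared by all ingroup taxa — unites the whole ingroup.
II (derived state '0') is shared by Eta and Gamma — a synapomorphy uniting that clade.
III (derived state '1') is shared by Beta and Theta — a synapomorphy uniting that clade.
IV: derived state '0' in Theta only — an autapomorphy, so it tells us nothing about relationships among taxa.
V (derived state '1') is shared by Epsilon, Eta, and Gamma — a synapomorphy uniting that clade.
VI (derived state '0') is unique to Gamma (autapomorphy; uninformative for grouping).
Most parsimonious ingroup topology: ((Epsilon,(Gamma,Eta)),(Theta,Beta)).
Epsilon and Eta share a more recent common ancestor with each other than either does with Theta, so Theta is the least closely related of the three.

Theta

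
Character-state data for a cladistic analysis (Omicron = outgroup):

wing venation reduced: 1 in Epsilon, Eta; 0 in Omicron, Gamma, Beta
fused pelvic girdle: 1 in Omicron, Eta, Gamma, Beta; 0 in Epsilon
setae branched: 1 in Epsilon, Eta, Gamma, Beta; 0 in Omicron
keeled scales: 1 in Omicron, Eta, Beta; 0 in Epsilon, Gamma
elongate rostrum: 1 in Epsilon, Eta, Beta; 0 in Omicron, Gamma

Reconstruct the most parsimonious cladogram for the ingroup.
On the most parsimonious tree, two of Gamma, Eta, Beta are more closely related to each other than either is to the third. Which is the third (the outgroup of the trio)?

Character polarity is set by the outgroup: the derived state is whichever differs from the outgroup's state, so for fused pelvic girdle, keeled scales the derived state is '0', and for the remaining characters it is '1'.
wing venation reduced: derived state '1' in Epsilon and Eta only — synapomorphy for {Epsilon, Eta}.
fused pelvic girdle (derived state '0') is unique to Epsilon (autapomorphy; uninformative for grouping).
setae branched (derived state '1') is shared by all ingroup taxa — unites the whole ingroup.
keeled scales groups Epsilon and Gamma, which is incompatible with the clades supported by the remaining characters; treating it as convergent (homoplasy) costs fewer steps than any alternative tree.
Only Beta, Epsilon, and Eta show the derived state '1' for elongate rostrum, supporting them as a clade.
Most parsimonious ingroup topology: (((Epsilon,Eta),Beta),Gamma).
Beta and Eta share a more recent common ancestor with each other than either does with Gamma, so Gamma is the least closely related of the three.

Gamma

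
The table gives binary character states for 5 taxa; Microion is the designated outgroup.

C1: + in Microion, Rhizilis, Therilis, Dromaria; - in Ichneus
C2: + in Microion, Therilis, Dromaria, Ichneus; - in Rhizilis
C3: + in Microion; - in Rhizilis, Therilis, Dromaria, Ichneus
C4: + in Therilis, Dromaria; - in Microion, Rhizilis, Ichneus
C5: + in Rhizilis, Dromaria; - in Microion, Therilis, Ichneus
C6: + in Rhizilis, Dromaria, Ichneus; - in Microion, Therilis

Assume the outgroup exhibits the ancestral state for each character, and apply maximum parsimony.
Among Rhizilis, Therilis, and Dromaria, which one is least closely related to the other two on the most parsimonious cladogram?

Character polarity is set by the outgroup: the derived state is whichever differs from the outgroup's state, so for C1, C2, C3 the derived state is '-', and for the remaining characters it is '+'.
C1 (derived state '-') is unique to Ichneus (autapomorphy; uninformative for grouping).
C2 (derived state '-') is unique to Rhizilis (autapomorphy; uninformative for grouping).
C3 (derived state '-') is shared by all ingroup taxa — unites the whole ingroup.
C4 groups Dromaria and Therilis, which is incompatible with the clades supported by the remaining characters; treating it as convergent (homoplasy) costs fewer steps than any alternative tree.
Only Dromaria and Rhizilis show the derived state '+' for C5, supporting them as a clade.
Only Dromaria, Ichneus, and Rhizilis show the derived state '+' for C6, supporting them as a clade.
Most parsimonious ingroup topology: (((Rhizilis,Dromaria),Ichneus),Therilis).
Rhizilis and Dromaria share a more recent common ancestor with each other than either does with Therilis, so Therilis is the least closely related of the three.

Therilis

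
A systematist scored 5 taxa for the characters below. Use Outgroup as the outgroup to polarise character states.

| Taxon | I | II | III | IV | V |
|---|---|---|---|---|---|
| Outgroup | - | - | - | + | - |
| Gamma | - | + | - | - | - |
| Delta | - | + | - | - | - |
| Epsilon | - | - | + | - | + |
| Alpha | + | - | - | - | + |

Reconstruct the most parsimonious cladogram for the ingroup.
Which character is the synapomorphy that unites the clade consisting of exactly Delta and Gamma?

II

Character polarity is set by the outgroup: the derived state is whichever differs from the outgroup's state, so for IV the derived state is '-', and for the remaining characters it is '+'.
I (derived state '+') is unique to Alpha (autapomorphy; uninformative for grouping).
II: derived state '+' in Delta and Gamma only — synapomorphy for {Delta, Gamma}.
III (derived state '+') is unique to Epsilon (autapomorphy; uninformative for grouping).
IV (derived state '-') is shared by all ingroup taxa — unites the whole ingroup.
Only Alpha and Epsilon show the derived state '+' for V, supporting them as a clade.
Most parsimonious ingroup topology: ((Gamma,Delta),(Alpha,Epsilon)).
The clade {Delta, Gamma} is supported by II: its derived state '+' occurs in exactly those taxa and in no other taxon (including the outgroup).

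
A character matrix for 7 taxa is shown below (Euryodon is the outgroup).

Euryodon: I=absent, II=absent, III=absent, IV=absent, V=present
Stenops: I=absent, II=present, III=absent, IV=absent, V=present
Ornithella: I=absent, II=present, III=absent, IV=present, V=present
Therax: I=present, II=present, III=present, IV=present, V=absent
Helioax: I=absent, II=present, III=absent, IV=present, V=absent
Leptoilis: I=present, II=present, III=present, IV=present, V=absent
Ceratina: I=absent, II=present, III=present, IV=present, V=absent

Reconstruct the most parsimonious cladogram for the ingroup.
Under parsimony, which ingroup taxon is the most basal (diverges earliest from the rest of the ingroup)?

Stenops

Character polarity is set by the outgroup: the derived state is whichever differs from the outgroup's state, so for V the derived state is 'absent', and for the remaining characters it is 'present'.
I (derived state 'present') is shared by Leptoilis and Therax — a synapomorphy uniting that clade.
II (derived state 'present') is shared by all ingroup taxa — unites the whole ingroup.
III: derived state 'present' in Ceratina, Leptoilis, and Therax only — synapomorphy for {Ceratina, Leptoilis, Therax}.
IV: derived state 'present' in Ceratina, Helioax, Leptoilis, Ornithella, and Therax only — synapomorphy for {Ceratina, Helioax, Leptoilis, Ornithella, Therax}.
V: derived state 'absent' in Ceratina, Helioax, Leptoilis, and Therax only — synapomorphy for {Ceratina, Helioax, Leptoilis, Therax}.
Most parsimonious ingroup topology: (Stenops,(Ornithella,(((Therax,Leptoilis),Ceratina),Helioax))).
Stenops is sister to the clade containing all other ingroup taxa, so it is the earliest-diverging (most basal) ingroup lineage.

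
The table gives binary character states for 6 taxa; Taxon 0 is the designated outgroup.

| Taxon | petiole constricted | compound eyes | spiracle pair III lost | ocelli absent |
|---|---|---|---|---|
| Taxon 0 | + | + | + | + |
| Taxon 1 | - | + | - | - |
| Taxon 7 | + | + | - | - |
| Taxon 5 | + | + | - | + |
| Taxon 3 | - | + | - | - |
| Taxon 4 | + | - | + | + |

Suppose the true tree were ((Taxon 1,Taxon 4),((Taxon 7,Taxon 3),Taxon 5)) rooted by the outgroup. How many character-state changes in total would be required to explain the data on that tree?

Map each character onto ((Taxon 1,Taxon 4),((Taxon 7,Taxon 3),Taxon 5)) (rooted by Taxon 0) and count the minimum state changes it requires (Fitch parsimony):
petiole constricted: 2; compound eyes: 1; spiracle pair III lost: 2; ocelli absent: 2.
Total tree length = 7.

7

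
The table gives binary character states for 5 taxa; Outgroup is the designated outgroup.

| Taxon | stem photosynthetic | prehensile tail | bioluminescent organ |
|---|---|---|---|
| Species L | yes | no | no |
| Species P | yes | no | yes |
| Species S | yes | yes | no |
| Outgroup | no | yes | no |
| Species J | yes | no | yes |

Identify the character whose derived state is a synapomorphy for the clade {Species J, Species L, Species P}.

Character polarity is set by the outgroup: the derived state is whichever differs from the outgroup's state, so for prehensile tail the derived state is 'no', and for the remaining characters it is 'yes'.
stem photosynthetic (derived state 'yes') is shared by all ingroup taxa — unites the whole ingroup.
prehensile tail: derived state 'no' in Species J, Species L, and Species P only — synapomorphy for {Species J, Species L, Species P}.
bioluminescent organ: derived state 'yes' in Species J and Species P only — synapomorphy for {Species J, Species P}.
Most parsimonious ingroup topology: (Species S,((Species J,Species P),Species L)).
The clade {Species J, Species L, Species P} is supported by prehensile tail: its derived state 'no' occurs in exactly those taxa and in no other taxon (including the outgroup).

prehensile tail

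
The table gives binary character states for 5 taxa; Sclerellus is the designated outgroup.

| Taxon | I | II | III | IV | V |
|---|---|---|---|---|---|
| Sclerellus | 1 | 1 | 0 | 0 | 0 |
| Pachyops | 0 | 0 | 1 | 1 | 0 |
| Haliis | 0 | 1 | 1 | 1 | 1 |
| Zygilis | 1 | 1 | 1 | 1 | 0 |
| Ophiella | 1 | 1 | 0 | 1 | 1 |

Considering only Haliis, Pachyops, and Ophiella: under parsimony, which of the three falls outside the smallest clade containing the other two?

Ophiella

Character polarity is set by the outgroup: the derived state is whichever differs from the outgroup's state, so for I, II the derived state is '0', and for the remaining characters it is '1'.
Only Haliis and Pachyops show the derived state '0' for I, supporting them as a clade.
II: derived state '0' in Pachyops only — an autapomorphy, so it tells us nothing about relationships among taxa.
III (derived state '1') is shared by Haliis, Pachyops, and Zygilis — a synapomorphy uniting that clade.
All ingroup taxa share the derived state '1' for IV; it defines the ingroup but does not resolve relationships within it.
V groups Haliis and Ophiella, which is incompatible with the clades supported by the remaining characters; treating it as convergent (homoplasy) costs fewer steps than any alternative tree.
Most parsimonious ingroup topology: (((Pachyops,Haliis),Zygilis),Ophiella).
Haliis and Pachyops share a more recent common ancestor with each other than either does with Ophiella, so Ophiella is the least closely related of the three.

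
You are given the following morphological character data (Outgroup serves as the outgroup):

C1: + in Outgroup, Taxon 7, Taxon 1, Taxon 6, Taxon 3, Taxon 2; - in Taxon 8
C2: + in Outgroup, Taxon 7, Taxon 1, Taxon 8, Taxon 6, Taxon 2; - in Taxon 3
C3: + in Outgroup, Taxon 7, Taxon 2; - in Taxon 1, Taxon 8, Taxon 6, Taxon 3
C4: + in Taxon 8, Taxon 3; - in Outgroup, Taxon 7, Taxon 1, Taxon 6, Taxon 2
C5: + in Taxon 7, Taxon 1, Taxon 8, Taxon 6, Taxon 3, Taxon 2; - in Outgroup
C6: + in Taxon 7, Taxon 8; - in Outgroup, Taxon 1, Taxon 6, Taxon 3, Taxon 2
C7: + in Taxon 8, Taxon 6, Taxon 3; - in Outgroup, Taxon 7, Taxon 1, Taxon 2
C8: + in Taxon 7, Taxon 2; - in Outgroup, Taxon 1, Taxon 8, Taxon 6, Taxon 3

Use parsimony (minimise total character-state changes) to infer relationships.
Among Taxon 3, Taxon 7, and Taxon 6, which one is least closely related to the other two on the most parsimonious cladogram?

Character polarity is set by the outgroup: the derived state is whichever differs from the outgroup's state, so for C1, C2, C3 the derived state is '-', and for the remaining characters it is '+'.
C1: derived state '-' in Taxon 8 only — an autapomorphy, so it tells us nothing about relationships among taxa.
C2: derived state '-' in Taxon 3 only — an autapomorphy, so it tells us nothing about relationships among taxa.
Only Taxon 1, Taxon 3, Taxon 6, and Taxon 8 show the derived state '-' for C3, supporting them as a clade.
C4 (derived state '+') is shared by Taxon 3 and Taxon 8 — a synapomorphy uniting that clade.
All ingroup taxa share the derived state '+' for C5; it defines the ingroup but does not resolve relationships within it.
C6 groups Taxon 7 and Taxon 8, which is incompatible with the clades supported by the remaining characters; treating it as convergent (homoplasy) costs fewer steps than any alternative tree.
C7: derived state '+' in Taxon 3, Taxon 6, and Taxon 8 only — synapomorphy for {Taxon 3, Taxon 6, Taxon 8}.
C8 (derived state '+') is shared by Taxon 2 and Taxon 7 — a synapomorphy uniting that clade.
Most parsimonious ingroup topology: ((Taxon 7,Taxon 2),(Taxon 1,((Taxon 8,Taxon 3),Taxon 6))).
Taxon 3 and Taxon 6 share a more recent common ancestor with each other than either does with Taxon 7, so Taxon 7 is the least closely related of the three.

Taxon 7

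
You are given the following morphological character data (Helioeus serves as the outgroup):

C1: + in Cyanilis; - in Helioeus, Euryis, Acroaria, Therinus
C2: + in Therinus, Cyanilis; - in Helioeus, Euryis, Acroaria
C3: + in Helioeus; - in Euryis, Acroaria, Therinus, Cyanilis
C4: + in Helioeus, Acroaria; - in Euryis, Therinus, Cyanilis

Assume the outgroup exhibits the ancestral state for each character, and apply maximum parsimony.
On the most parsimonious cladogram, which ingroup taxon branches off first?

Character polarity is set by the outgroup: the derived state is whichever differs from the outgroup's state, so for C3, C4 the derived state is '-', and for the remaining characters it is '+'.
C1: derived state '+' in Cyanilis only — an autapomorphy, so it tells us nothing about relationships among taxa.
C2 (derived state '+') is shared by Cyanilis and Therinus — a synapomorphy uniting that clade.
All ingroup taxa share the derived state '-' for C3; it defines the ingroup but does not resolve relationships within it.
Only Cyanilis, Euryis, and Therinus show the derived state '-' for C4, supporting them as a clade.
Most parsimonious ingroup topology: ((Euryis,(Therinus,Cyanilis)),Acroaria).
Acroaria is sister to the clade containing all other ingroup taxa, so it is the earliest-diverging (most basal) ingroup lineage.

Acroaria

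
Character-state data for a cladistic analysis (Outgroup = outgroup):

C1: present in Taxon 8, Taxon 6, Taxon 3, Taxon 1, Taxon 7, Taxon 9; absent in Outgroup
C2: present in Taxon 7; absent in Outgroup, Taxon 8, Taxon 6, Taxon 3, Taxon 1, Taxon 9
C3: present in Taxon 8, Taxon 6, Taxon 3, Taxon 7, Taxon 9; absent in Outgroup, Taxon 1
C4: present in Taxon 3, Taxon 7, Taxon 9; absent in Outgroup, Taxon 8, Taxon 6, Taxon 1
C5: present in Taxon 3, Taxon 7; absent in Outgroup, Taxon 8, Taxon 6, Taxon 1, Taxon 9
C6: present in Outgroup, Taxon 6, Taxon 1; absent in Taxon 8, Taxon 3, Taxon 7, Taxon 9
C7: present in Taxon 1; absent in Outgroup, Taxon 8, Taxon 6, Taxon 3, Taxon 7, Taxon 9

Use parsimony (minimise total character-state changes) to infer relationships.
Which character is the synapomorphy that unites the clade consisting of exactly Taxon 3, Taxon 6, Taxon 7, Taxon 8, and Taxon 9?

C3

Character polarity is set by the outgroup: the derived state is whichever differs from the outgroup's state, so for C6 the derived state is 'absent', and for the remaining characters it is 'present'.
All ingroup taxa share the derived state 'present' for C1; it defines the ingroup but does not resolve relationships within it.
C2 (derived state 'present') is unique to Taxon 7 (autapomorphy; uninformative for grouping).
C3 (derived state 'present') is shared by Taxon 3, Taxon 6, Taxon 7, Taxon 8, and Taxon 9 — a synapomorphy uniting that clade.
C4 (derived state 'present') is shared by Taxon 3, Taxon 7, and Taxon 9 — a synapomorphy uniting that clade.
C5 (derived state 'present') is shared by Taxon 3 and Taxon 7 — a synapomorphy uniting that clade.
C6: derived state 'absent' in Taxon 3, Taxon 7, Taxon 8, and Taxon 9 only — synapomorphy for {Taxon 3, Taxon 7, Taxon 8, Taxon 9}.
C7 (derived state 'present') is unique to Taxon 1 (autapomorphy; uninformative for grouping).
Most parsimonious ingroup topology: (((Taxon 8,((Taxon 3,Taxon 7),Taxon 9)),Taxon 6),Taxon 1).
The clade {Taxon 3, Taxon 6, Taxon 7, Taxon 8, Taxon 9} is supported by C3: its derived state 'present' occurs in exactly those taxa and in no other taxon (including the outgroup).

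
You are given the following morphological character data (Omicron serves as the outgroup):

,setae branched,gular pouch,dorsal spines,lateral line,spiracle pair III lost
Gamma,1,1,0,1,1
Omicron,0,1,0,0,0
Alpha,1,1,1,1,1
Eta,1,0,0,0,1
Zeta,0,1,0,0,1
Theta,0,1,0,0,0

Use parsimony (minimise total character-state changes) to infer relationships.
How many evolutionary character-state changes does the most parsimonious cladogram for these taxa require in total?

Character polarity is set by the outgroup: the derived state is whichever differs from the outgroup's state, so for gular pouch the derived state is '0', and for the remaining characters it is '1'.
setae branched: derived state '1' in Alpha, Eta, and Gamma only — synapomorphy for {Alpha, Eta, Gamma}.
gular pouch (derived state '0') is unique to Eta (autapomorphy; uninformative for grouping).
dorsal spines (derived state '1') is unique to Alpha (autapomorphy; uninformative for grouping).
Only Alpha and Gamma show the derived state '1' for lateral line, supporting them as a clade.
spiracle pair III lost: derived state '1' in Alpha, Eta, Gamma, and Zeta only — synapomorphy for {Alpha, Eta, Gamma, Zeta}.
Most parsimonious ingroup topology: ((Zeta,((Gamma,Alpha),Eta)),Theta).
Changes per character on this tree: setae branched: 1; gular pouch: 1; dorsal spines: 1; lateral line: 1; spiracle pair III lost: 1.
Total = 5.

5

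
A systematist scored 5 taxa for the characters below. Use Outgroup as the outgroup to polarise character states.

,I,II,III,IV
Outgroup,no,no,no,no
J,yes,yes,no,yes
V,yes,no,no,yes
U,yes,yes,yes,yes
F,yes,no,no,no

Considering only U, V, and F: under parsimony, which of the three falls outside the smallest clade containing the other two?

F

The outgroup has state 'no' for every character, so 'yes' is the derived state throughout.
I (derived state 'yes') is shared by all ingroup taxa — unites the whole ingroup.
Only J and U show the derived state 'yes' for II, supporting them as a clade.
III: derived state 'yes' in U only — an autapomorphy, so it tells us nothing about relationships among taxa.
IV: derived state 'yes' in J, U, and V only — synapomorphy for {J, U, V}.
Most parsimonious ingroup topology: (((J,U),V),F).
U and V share a more recent common ancestor with each other than either does with F, so F is the least closely related of the three.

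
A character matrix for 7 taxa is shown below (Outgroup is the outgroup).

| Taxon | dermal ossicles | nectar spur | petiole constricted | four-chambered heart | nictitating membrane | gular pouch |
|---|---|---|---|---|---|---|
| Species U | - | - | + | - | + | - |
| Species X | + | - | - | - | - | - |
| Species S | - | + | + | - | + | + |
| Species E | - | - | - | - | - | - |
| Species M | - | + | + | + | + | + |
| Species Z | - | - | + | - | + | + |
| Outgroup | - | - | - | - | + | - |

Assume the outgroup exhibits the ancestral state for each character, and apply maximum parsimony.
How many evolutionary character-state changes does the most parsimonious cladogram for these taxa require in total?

6

Character polarity is set by the outgroup: the derived state is whichever differs from the outgroup's state, so for nictitating membrane the derived state is '-', and for the remaining characters it is '+'.
dermal ossicles (derived state '+') is unique to Species X (autapomorphy; uninformative for grouping).
Only Species M and Species S show the derived state '+' for nectar spur, supporting them as a clade.
petiole constricted: derived state '+' in Species M, Species S, Species U, and Species Z only — synapomorphy for {Species M, Species S, Species U, Species Z}.
four-chambered heart: derived state '+' in Species M only — an autapomorphy, so it tells us nothing about relationships among taxa.
nictitating membrane: derived state '-' in Species E and Species X only — synapomorphy for {Species E, Species X}.
gular pouch (derived state '+') is shared by Species M, Species S, and Species Z — a synapomorphy uniting that clade.
Most parsimonious ingroup topology: (((Species Z,(Species S,Species M)),Species U),(Species X,Species E)).
Changes per character on this tree: dermal ossicles: 1; nectar spur: 1; petiole constricted: 1; four-chambered heart: 1; nictitating membrane: 1; gular pouch: 1.
Total = 6.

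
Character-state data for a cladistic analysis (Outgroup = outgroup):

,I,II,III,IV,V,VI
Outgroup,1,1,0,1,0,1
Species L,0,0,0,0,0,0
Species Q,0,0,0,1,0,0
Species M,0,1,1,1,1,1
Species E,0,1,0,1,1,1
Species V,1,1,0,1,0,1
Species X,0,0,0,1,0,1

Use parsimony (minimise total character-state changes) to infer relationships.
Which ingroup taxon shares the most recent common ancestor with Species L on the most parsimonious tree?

Species Q

Character polarity is set by the outgroup: the derived state is whichever differs from the outgroup's state, so for I, II, IV, VI the derived state is '0', and for the remaining characters it is '1'.
I: derived state '0' in Species E, Species L, Species M, Species Q, and Species X only — synapomorphy for {Species E, Species L, Species M, Species Q, Species X}.
II: derived state '0' in Species L, Species Q, and Species X only — synapomorphy for {Species L, Species Q, Species X}.
III: derived state '1' in Species M only — an autapomorphy, so it tells us nothing about relationships among taxa.
IV: derived state '0' in Species L only — an autapomorphy, so it tells us nothing about relationships among taxa.
V (derived state '1') is shared by Species E and Species M — a synapomorphy uniting that clade.
VI (derived state '0') is shared by Species L and Species Q — a synapomorphy uniting that clade.
Most parsimonious ingroup topology: ((((Species L,Species Q),Species X),(Species M,Species E)),Species V).
Species L and Species Q form a cherry on this tree, so they are sister taxa.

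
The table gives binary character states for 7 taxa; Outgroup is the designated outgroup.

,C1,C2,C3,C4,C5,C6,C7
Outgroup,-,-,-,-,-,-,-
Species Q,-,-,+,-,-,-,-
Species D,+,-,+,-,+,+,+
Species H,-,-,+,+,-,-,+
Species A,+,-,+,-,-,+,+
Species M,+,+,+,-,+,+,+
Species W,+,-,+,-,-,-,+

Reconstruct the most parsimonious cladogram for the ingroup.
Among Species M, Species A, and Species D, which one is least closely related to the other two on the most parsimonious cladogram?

Species A

The outgroup has state '-' for every character, so '+' is the derived state throughout.
Only Species A, Species D, Species M, and Species W show the derived state '+' for C1, supporting them as a clade.
C2: derived state '+' in Species M only — an autapomorphy, so it tells us nothing about relationships among taxa.
All ingroup taxa share the derived state '+' for C3; it defines the ingroup but does not resolve relationships within it.
C4 (derived state '+') is unique to Species H (autapomorphy; uninformative for grouping).
C5: derived state '+' in Species D and Species M only — synapomorphy for {Species D, Species M}.
C6 (derived state '+') is shared by Species A, Species D, and Species M — a synapomorphy uniting that clade.
C7: derived state '+' in Species A, Species D, Species H, Species M, and Species W only — synapomorphy for {Species A, Species D, Species H, Species M, Species W}.
Most parsimonious ingroup topology: (Species Q,((((Species D,Species M),Species A),Species W),Species H)).
Species M and Species D share a more recent common ancestor with each other than either does with Species A, so Species A is the least closely related of the three.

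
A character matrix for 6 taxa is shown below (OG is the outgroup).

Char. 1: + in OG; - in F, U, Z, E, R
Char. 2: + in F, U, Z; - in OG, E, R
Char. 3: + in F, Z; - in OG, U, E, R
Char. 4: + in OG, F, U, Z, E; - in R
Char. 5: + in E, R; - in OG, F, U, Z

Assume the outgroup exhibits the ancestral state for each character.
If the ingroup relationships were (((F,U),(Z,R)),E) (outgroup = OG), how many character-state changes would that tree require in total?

8

Map each character onto (((F,U),(Z,R)),E) (rooted by OG) and count the minimum state changes it requires (Fitch parsimony):
Char. 1: 1; Char. 2: 2; Char. 3: 2; Char. 4: 1; Char. 5: 2.
Total tree length = 8.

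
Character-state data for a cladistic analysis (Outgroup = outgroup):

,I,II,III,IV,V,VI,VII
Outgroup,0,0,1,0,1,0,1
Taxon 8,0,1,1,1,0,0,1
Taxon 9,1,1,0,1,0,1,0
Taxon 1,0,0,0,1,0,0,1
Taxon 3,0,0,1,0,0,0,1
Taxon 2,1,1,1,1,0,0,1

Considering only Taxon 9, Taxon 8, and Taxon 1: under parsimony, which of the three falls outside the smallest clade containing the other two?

Character polarity is set by the outgroup: the derived state is whichever differs from the outgroup's state, so for III, V, VII the derived state is '0', and for the remaining characters it is '1'.
Only Taxon 2 and Taxon 9 show the derived state '1' for I, supporting them as a clade.
Only Taxon 2, Taxon 8, and Taxon 9 show the derived state '1' for II, supporting them as a clade.
III groups Taxon 1 and Taxon 9, which is incompatible with the clades supported by the remaining characters; treating it as convergent (homoplasy) costs fewer steps than any alternative tree.
IV (derived state '1') is shared by Taxon 1, Taxon 2, Taxon 8, and Taxon 9 — a synapomorphy uniting that clade.
All ingroup taxa share the derived state '0' for V; it defines the ingroup but does not resolve relationships within it.
VI (derived state '1') is unique to Taxon 9 (autapomorphy; uninformative for grouping).
VII: derived state '0' in Taxon 9 only — an autapomorphy, so it tells us nothing about relationships among taxa.
Most parsimonious ingroup topology: (((Taxon 8,(Taxon 9,Taxon 2)),Taxon 1),Taxon 3).
Taxon 8 and Taxon 9 share a more recent common ancestor with each other than either does with Taxon 1, so Taxon 1 is the least closely related of the three.

Taxon 1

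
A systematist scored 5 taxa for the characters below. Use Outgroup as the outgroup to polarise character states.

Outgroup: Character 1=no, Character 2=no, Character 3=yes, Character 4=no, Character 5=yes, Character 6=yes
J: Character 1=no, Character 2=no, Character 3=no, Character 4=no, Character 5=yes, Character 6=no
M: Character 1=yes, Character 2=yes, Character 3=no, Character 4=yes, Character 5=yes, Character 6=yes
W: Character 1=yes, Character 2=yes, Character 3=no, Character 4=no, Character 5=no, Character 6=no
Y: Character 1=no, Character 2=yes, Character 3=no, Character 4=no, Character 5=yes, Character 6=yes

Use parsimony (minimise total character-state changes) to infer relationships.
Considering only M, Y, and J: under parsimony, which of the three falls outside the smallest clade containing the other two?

Character polarity is set by the outgroup: the derived state is whichever differs from the outgroup's state, so for Character 3, Character 5, Character 6 the derived state is 'no', and for the remaining characters it is 'yes'.
Character 1 (derived state 'yes') is shared by M and W — a synapomorphy uniting that clade.
Character 2 (derived state 'yes') is shared by M, W, and Y — a synapomorphy uniting that clade.
Character 3 (derived state 'no') is shared by all ingroup taxa — unites the whole ingroup.
Character 4 (derived state 'yes') is unique to M (autapomorphy; uninformative for grouping).
Character 5 (derived state 'no') is unique to W (autapomorphy; uninformative for grouping).
Character 6 (state 'no') occurs in J and W but conflicts with the nesting implied by the other characters — most parsimoniously interpreted as homoplasy.
Most parsimonious ingroup topology: (J,((M,W),Y)).
Y and M share a more recent common ancestor with each other than either does with J, so J is the least closely related of the three.

J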